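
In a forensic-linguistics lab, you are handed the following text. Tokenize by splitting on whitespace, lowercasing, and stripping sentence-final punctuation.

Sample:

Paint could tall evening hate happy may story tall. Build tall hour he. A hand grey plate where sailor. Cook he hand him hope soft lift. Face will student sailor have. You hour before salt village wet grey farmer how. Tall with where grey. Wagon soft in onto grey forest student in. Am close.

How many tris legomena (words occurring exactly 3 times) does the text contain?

0

Frequencies: tall:4, grey:4, hour:2, he:2, hand:2, where:2, sailor:2, soft:2, student:2, in:2, paint:1, could:1, evening:1, hate:1, happy:1, may:1, story:1, build:1, a:1, plate:1, … (20 more, each freq 1)
Words with frequency 3: (none)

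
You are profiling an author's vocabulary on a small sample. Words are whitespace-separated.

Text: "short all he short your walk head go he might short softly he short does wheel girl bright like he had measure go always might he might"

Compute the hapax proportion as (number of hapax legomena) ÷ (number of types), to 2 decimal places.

0.76

Frequencies: he:5, short:4, might:3, go:2, all:1, your:1, walk:1, head:1, softly:1, does:1, wheel:1, girl:1, bright:1, like:1, had:1, measure:1, always:1
Hapax count = 13; type count = 17.
Ratio = 13 / 17 = 0.76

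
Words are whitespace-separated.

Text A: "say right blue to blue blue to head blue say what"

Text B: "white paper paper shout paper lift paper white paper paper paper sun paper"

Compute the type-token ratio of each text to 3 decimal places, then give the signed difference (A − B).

TTR(A) = 6/11 = 0.545
TTR(B) = 5/13 = 0.385
Difference = 0.545 − 0.385 = 0.160

0.160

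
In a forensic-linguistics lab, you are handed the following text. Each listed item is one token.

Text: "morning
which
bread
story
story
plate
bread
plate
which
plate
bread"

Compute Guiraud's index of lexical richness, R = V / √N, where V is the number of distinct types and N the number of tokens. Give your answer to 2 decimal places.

N = 11, V = 5.
√N = 3.316625
R = 5 / 3.316625 = 1.51

1.51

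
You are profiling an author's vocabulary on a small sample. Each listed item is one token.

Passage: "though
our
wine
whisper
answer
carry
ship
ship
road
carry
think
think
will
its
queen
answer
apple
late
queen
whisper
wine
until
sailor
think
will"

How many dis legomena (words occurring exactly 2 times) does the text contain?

Frequencies: think:3, wine:2, whisper:2, answer:2, carry:2, ship:2, will:2, queen:2, though:1, our:1, road:1, its:1, apple:1, late:1, until:1, sailor:1
Words with frequency 2: answer, carry, queen, ship, whisper, will, wine

7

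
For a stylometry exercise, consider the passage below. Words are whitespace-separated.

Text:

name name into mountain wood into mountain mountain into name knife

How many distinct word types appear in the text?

Distinct types: {into, knife, mountain, name, wood}
V = 5

5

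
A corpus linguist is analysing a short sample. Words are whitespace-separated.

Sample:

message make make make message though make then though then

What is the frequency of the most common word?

Frequencies: make:4, message:2, though:2, then:2
Most common: 'make' with frequency 4.

4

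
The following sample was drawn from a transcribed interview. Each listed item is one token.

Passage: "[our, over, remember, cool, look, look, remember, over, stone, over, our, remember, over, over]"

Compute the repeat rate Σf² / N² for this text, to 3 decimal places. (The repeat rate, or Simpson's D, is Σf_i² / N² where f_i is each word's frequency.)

0.224

Frequencies: over:5, remember:3, our:2, look:2, cool:1, stone:1
Σf² = 44; N² = 196
Repeat rate = 44 / 196 = 0.224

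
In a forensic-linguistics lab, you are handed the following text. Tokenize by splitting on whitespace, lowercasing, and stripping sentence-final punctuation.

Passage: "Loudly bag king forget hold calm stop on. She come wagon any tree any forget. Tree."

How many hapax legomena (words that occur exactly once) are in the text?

Frequencies: forget:2, any:2, tree:2, loudly:1, bag:1, king:1, hold:1, calm:1, stop:1, on:1, she:1, come:1, wagon:1
Hapax (freq=1): bag, calm, come, hold, king, loudly, on, she, stop, wagon

10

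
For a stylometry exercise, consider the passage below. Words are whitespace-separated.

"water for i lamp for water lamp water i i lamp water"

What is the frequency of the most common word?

Frequencies: water:4, i:3, lamp:3, for:2
Most common: 'water' with frequency 4.

4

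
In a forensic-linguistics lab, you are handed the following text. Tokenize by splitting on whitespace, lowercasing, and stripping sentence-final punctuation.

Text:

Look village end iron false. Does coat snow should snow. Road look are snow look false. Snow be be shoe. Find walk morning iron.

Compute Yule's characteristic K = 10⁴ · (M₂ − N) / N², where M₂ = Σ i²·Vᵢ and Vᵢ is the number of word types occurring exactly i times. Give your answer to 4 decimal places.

Frequencies: snow:4, look:3, iron:2, false:2, be:2, village:1, end:1, does:1, coat:1, should:1, road:1, are:1, shoe:1, find:1, walk:1, morning:1
N = 24. Frequency spectrum: V_1=11, V_2=3, V_3=1, V_4=1
M₂ = 1²·11 + 2²·3 + 3²·1 + 4²·1 = 48
K = 10000 × (48 − 24) / 24² = 416.6667

416.6667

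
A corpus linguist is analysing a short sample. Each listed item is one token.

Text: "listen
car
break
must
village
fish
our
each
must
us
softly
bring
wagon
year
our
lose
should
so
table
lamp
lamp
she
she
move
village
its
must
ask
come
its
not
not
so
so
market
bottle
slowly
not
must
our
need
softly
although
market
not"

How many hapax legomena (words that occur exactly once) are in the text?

Frequencies: must:4, not:4, our:3, so:3, village:2, softly:2, lamp:2, she:2, its:2, market:2, listen:1, car:1, break:1, fish:1, each:1, us:1, bring:1, wagon:1, year:1, lose:1, … (9 more, each freq 1)
Hapax (freq=1): although, ask, bottle, break, bring, car, come, each, fish, listen, lose, move, need, should, slowly, table, us, wagon, year

19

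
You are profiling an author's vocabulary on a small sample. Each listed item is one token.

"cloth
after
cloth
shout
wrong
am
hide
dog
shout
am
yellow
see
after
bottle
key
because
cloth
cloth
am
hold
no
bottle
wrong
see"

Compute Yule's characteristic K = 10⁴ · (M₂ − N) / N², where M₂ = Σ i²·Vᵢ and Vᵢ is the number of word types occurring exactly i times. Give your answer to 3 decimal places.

Frequencies: cloth:4, am:3, after:2, shout:2, wrong:2, see:2, bottle:2, hide:1, dog:1, yellow:1, key:1, because:1, hold:1, no:1
N = 24. Frequency spectrum: V_1=7, V_2=5, V_3=1, V_4=1
M₂ = 1²·7 + 2²·5 + 3²·1 + 4²·1 = 52
K = 10000 × (52 − 24) / 24² = 486.111

486.111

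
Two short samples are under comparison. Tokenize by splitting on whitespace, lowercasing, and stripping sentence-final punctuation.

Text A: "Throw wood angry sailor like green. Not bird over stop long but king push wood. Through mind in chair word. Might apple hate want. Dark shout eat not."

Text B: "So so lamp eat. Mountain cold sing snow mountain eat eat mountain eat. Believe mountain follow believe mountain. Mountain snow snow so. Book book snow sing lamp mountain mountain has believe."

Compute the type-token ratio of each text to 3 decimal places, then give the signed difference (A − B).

0.574

TTR(A) = 26/28 = 0.929
TTR(B) = 11/31 = 0.355
Difference = 0.929 − 0.355 = 0.574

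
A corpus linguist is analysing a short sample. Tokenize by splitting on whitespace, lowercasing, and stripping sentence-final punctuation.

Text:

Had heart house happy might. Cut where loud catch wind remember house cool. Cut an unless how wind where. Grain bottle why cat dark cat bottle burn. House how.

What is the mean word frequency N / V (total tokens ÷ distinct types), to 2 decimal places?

N = 29 tokens, V = 21 types.
Mean frequency = N / V = 29 / 21 = 1.38

1.38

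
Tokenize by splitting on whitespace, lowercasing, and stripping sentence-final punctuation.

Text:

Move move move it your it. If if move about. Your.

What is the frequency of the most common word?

4

Frequencies: move:4, it:2, your:2, if:2, about:1
Most common: 'move' with frequency 4.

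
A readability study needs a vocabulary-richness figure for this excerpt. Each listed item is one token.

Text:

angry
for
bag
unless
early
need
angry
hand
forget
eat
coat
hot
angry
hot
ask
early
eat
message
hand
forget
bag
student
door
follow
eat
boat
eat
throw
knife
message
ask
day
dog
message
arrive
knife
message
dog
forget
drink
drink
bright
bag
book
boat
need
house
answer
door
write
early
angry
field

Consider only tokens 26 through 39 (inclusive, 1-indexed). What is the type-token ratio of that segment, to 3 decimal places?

Segment tokens 26–39: boat, eat, throw, knife, message, ask, day, dog, message, arrive, knife, message, dog, forget
Segment N = 14, segment V = 10.
TTR = 10 / 14 = 0.714

0.714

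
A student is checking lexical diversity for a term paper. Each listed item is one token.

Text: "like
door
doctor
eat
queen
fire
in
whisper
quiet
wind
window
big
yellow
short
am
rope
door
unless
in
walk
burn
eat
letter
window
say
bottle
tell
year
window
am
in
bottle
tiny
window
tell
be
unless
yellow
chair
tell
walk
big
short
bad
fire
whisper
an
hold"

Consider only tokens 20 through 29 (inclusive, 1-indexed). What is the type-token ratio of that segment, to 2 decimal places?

Segment tokens 20–29: walk, burn, eat, letter, window, say, bottle, tell, year, window
Segment N = 10, segment V = 9.
TTR = 9 / 10 = 0.90

0.90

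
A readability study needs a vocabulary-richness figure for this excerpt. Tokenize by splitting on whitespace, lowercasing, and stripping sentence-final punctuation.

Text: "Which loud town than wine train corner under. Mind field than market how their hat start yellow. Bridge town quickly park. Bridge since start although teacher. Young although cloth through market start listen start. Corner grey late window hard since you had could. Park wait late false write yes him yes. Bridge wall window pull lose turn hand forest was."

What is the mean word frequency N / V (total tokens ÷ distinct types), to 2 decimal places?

N = 60 tokens, V = 45 types.
Mean frequency = N / V = 60 / 45 = 1.33

1.33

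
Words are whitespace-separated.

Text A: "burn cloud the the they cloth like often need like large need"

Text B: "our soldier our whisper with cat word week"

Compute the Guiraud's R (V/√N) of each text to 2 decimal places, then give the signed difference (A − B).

A: V=9, N=12, R=2.60
B: V=7, N=8, R=2.47
Difference = 2.60 − 2.47 = 0.13

0.13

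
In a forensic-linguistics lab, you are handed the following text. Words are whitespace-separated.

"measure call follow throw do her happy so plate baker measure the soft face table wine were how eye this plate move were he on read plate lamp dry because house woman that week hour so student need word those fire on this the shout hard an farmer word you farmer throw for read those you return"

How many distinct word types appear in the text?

Distinct types: {an, baker, because, call, do, dry, eye, face, farmer, fire, follow, for, happy, hard, he, her, hour, house, how, lamp, measure, move, need, on, plate, read, return, shout, so, soft, student, table, that, the, this, those, throw, week, were, wine, woman, word, you}
V = 43

43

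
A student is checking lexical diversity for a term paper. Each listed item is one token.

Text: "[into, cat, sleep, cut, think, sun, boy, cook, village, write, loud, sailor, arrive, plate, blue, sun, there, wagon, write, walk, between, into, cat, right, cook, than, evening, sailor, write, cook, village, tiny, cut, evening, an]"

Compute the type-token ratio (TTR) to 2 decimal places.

N = 35 tokens, V = 24 types.
TTR = V / N = 24 / 35 = 0.69

0.69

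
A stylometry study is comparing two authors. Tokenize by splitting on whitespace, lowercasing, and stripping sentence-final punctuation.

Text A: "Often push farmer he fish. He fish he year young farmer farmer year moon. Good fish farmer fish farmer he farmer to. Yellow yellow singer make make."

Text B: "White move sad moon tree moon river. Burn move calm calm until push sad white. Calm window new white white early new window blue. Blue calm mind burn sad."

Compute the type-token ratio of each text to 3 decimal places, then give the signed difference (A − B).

-0.036

TTR(A) = 13/27 = 0.481
TTR(B) = 15/29 = 0.517
Difference = 0.481 − 0.517 = -0.036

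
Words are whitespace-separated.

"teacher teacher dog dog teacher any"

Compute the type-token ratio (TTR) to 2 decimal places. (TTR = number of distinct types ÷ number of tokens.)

0.50

N = 6 tokens, V = 3 types.
TTR = V / N = 3 / 6 = 0.50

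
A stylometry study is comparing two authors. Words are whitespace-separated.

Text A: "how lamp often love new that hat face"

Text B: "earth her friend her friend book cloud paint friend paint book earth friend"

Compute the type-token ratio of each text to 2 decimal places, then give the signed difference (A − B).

0.54

TTR(A) = 8/8 = 1.00
TTR(B) = 6/13 = 0.46
Difference = 1.00 − 0.46 = 0.54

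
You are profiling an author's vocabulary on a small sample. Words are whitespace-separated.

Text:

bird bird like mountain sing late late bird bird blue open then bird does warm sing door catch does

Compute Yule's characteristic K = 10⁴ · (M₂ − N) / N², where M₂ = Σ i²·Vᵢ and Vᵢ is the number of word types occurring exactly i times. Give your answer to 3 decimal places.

720.222

Frequencies: bird:5, sing:2, late:2, does:2, like:1, mountain:1, blue:1, open:1, then:1, warm:1, door:1, catch:1
N = 19. Frequency spectrum: V_1=8, V_2=3, V_5=1
M₂ = 1²·8 + 2²·3 + 5²·1 = 45
K = 10000 × (45 − 19) / 19² = 720.222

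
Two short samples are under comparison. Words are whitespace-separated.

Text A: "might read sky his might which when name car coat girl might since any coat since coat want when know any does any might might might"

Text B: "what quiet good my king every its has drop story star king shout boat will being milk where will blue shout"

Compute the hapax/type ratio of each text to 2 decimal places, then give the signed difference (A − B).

-0.16

A: hapax=10, V=15, ratio=0.67
B: hapax=15, V=18, ratio=0.83
Difference = 0.67 − 0.83 = -0.16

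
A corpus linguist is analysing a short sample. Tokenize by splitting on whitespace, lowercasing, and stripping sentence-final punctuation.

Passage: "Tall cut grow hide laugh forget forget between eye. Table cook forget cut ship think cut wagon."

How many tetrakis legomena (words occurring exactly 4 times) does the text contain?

Frequencies: cut:3, forget:3, tall:1, grow:1, hide:1, laugh:1, between:1, eye:1, table:1, cook:1, ship:1, think:1, wagon:1
Words with frequency 4: (none)

0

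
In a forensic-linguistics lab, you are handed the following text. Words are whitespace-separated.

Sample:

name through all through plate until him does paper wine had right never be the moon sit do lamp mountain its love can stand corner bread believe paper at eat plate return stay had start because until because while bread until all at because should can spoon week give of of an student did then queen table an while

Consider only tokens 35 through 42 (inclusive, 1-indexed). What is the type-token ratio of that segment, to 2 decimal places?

0.75

Segment tokens 35–42: start, because, until, because, while, bread, until, all
Segment N = 8, segment V = 6.
TTR = 6 / 8 = 0.75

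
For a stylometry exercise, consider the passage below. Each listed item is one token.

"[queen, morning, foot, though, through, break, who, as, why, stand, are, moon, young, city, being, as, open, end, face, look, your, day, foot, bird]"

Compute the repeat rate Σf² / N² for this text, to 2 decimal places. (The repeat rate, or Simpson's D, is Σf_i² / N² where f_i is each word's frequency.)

0.05

Frequencies: foot:2, as:2, queen:1, morning:1, though:1, through:1, break:1, who:1, why:1, stand:1, are:1, moon:1, young:1, city:1, being:1, open:1, end:1, face:1, look:1, your:1, … (2 more, each freq 1)
Σf² = 28; N² = 576
Repeat rate = 28 / 576 = 0.05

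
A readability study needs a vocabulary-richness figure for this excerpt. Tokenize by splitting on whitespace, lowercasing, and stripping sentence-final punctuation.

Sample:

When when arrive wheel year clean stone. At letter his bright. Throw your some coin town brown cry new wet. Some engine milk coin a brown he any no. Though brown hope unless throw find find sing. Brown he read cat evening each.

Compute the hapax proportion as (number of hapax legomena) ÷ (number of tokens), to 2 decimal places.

Frequencies: brown:4, when:2, throw:2, some:2, coin:2, he:2, find:2, arrive:1, wheel:1, year:1, clean:1, stone:1, at:1, letter:1, his:1, bright:1, your:1, town:1, cry:1, new:1, … (14 more, each freq 1)
Hapax count = 27; token count = 43.
Ratio = 27 / 43 = 0.63

0.63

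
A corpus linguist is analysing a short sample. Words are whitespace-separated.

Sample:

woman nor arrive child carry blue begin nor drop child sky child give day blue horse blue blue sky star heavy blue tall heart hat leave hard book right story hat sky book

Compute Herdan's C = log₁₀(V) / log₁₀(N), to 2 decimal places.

N = 33, V = 22.
log₁₀(V) = 1.342423, log₁₀(N) = 1.518514
C = 1.342423 / 1.518514 = 0.88

0.88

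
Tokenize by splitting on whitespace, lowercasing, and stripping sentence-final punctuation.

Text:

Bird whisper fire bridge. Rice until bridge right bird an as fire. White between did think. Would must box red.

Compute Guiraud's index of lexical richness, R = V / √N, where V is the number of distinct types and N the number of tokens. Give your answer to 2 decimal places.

N = 20, V = 17.
√N = 4.472136
R = 17 / 4.472136 = 3.80

3.80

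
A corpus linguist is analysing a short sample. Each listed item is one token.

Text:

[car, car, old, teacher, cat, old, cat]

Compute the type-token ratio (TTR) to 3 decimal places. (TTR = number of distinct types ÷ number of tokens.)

N = 7 tokens, V = 4 types.
TTR = V / N = 4 / 7 = 0.571

0.571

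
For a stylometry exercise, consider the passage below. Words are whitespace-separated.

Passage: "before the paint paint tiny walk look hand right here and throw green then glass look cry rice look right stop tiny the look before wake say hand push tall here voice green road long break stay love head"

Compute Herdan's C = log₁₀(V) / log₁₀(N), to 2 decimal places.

0.91

N = 39, V = 28.
log₁₀(V) = 1.447158, log₁₀(N) = 1.591065
C = 1.447158 / 1.591065 = 0.91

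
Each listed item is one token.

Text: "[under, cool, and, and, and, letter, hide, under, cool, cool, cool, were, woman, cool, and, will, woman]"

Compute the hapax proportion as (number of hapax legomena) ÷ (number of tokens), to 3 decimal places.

Frequencies: cool:5, and:4, under:2, woman:2, letter:1, hide:1, were:1, will:1
Hapax count = 4; token count = 17.
Ratio = 4 / 17 = 0.235

0.235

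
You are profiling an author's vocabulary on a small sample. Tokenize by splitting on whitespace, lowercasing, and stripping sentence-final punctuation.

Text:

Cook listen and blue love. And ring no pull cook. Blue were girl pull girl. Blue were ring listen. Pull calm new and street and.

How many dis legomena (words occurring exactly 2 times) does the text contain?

Frequencies: and:4, blue:3, pull:3, cook:2, listen:2, ring:2, were:2, girl:2, love:1, no:1, calm:1, new:1, street:1
Words with frequency 2: cook, girl, listen, ring, were

5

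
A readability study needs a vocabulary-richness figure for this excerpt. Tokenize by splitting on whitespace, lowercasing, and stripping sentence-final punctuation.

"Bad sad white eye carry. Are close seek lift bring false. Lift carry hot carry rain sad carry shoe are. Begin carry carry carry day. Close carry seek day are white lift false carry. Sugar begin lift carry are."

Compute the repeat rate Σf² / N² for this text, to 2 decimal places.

0.11

Frequencies: carry:10, are:4, lift:4, sad:2, white:2, close:2, seek:2, false:2, begin:2, day:2, bad:1, eye:1, bring:1, hot:1, rain:1, shoe:1, sugar:1
Σf² = 167; N² = 1521
Repeat rate = 167 / 1521 = 0.11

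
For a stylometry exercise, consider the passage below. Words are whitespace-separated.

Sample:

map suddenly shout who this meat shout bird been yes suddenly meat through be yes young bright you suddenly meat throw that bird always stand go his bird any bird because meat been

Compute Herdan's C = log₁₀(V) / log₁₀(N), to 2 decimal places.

N = 33, V = 22.
log₁₀(V) = 1.342423, log₁₀(N) = 1.518514
C = 1.342423 / 1.518514 = 0.88

0.88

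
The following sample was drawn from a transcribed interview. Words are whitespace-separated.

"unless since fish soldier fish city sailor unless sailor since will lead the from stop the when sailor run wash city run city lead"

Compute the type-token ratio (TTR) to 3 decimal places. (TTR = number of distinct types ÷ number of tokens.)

N = 24 tokens, V = 14 types.
TTR = V / N = 14 / 24 = 0.583

0.583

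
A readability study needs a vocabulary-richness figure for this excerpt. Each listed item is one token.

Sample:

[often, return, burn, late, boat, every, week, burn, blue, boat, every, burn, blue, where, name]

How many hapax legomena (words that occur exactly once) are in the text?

Frequencies: burn:3, boat:2, every:2, blue:2, often:1, return:1, late:1, week:1, where:1, name:1
Hapax (freq=1): late, name, often, return, week, where

6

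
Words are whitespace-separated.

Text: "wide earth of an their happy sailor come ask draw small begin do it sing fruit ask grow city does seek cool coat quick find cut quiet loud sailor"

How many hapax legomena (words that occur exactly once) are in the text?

Frequencies: sailor:2, ask:2, wide:1, earth:1, of:1, an:1, their:1, happy:1, come:1, draw:1, small:1, begin:1, do:1, it:1, sing:1, fruit:1, grow:1, city:1, does:1, seek:1, … (7 more, each freq 1)
Hapax (freq=1): an, begin, city, coat, come, cool, cut, do, does, draw, earth, find, fruit, grow, happy, it, loud, of, quick, quiet, seek, sing, small, their, wide

25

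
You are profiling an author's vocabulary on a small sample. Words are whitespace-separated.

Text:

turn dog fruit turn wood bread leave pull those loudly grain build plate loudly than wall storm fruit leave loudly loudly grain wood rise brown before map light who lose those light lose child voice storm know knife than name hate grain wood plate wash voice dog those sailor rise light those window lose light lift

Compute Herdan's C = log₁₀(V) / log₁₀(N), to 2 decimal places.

N = 56, V = 32.
log₁₀(V) = 1.505150, log₁₀(N) = 1.748188
C = 1.505150 / 1.748188 = 0.86

0.86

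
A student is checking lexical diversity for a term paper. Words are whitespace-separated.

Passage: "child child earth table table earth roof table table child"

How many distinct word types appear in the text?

4

Distinct types: {child, earth, roof, table}
V = 4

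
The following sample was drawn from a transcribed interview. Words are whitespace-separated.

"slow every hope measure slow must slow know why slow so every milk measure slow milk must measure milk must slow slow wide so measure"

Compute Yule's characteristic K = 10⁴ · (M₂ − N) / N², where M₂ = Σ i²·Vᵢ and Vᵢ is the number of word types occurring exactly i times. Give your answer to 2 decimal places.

Frequencies: slow:7, measure:4, must:3, milk:3, every:2, so:2, hope:1, know:1, why:1, wide:1
N = 25. Frequency spectrum: V_1=4, V_2=2, V_3=2, V_4=1, V_7=1
M₂ = 1²·4 + 2²·2 + 3²·2 + 4²·1 + 7²·1 = 95
K = 10000 × (95 − 25) / 25² = 1120.00

1120.00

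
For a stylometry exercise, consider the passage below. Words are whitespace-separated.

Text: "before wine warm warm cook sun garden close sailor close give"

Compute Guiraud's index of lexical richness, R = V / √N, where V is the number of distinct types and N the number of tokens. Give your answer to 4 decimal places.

2.7136

N = 11, V = 9.
√N = 3.316625
R = 9 / 3.316625 = 2.7136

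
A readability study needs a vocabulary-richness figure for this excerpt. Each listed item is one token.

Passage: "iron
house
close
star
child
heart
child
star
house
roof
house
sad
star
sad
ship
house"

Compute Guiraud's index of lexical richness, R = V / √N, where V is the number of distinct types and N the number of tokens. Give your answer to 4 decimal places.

2.2500

N = 16, V = 9.
√N = 4.000000
R = 9 / 4.000000 = 2.2500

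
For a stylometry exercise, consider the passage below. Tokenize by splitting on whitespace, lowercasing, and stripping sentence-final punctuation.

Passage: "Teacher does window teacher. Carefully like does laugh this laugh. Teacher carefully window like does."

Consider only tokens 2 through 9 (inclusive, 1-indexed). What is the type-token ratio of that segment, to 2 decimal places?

Segment tokens 2–9: does, window, teacher, carefully, like, does, laugh, this
Segment N = 8, segment V = 7.
TTR = 7 / 8 = 0.88

0.88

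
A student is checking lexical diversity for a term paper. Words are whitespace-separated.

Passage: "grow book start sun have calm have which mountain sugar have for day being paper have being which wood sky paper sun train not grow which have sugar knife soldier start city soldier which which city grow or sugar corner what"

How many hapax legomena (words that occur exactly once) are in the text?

13

Frequencies: have:5, which:5, grow:3, sugar:3, start:2, sun:2, being:2, paper:2, soldier:2, city:2, book:1, calm:1, mountain:1, for:1, day:1, wood:1, sky:1, train:1, not:1, knife:1, … (3 more, each freq 1)
Hapax (freq=1): book, calm, corner, day, for, knife, mountain, not, or, sky, train, what, wood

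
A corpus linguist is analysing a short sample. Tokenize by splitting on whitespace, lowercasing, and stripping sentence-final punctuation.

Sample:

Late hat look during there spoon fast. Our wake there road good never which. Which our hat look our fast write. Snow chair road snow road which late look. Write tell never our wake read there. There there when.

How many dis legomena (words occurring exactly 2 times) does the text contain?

7

Frequencies: there:5, our:4, look:3, road:3, which:3, late:2, hat:2, fast:2, wake:2, never:2, write:2, snow:2, during:1, spoon:1, good:1, chair:1, tell:1, read:1, when:1
Words with frequency 2: fast, hat, late, never, snow, wake, write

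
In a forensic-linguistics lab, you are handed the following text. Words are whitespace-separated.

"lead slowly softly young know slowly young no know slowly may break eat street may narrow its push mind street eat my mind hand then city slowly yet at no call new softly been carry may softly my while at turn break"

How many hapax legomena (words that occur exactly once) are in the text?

Frequencies: slowly:4, softly:3, may:3, young:2, know:2, no:2, break:2, eat:2, street:2, mind:2, my:2, at:2, lead:1, narrow:1, its:1, push:1, hand:1, then:1, city:1, yet:1, … (6 more, each freq 1)
Hapax (freq=1): been, call, carry, city, hand, its, lead, narrow, new, push, then, turn, while, yet

14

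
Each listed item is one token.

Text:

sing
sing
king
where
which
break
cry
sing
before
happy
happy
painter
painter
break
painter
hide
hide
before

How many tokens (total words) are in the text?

Tokens: sing, sing, king, where, which, break, cry, sing, before, happy, happy, painter, painter, break, painter, hide, hide, before
N = 18

18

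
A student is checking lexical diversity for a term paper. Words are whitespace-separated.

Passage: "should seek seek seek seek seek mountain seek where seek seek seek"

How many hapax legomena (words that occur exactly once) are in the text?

Frequencies: seek:9, should:1, mountain:1, where:1
Hapax (freq=1): mountain, should, where

3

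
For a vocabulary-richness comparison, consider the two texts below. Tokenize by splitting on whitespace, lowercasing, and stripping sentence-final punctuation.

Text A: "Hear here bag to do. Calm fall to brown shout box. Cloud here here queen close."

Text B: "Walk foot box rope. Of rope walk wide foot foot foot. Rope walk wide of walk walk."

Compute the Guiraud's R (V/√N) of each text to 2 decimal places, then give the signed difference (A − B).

1.79

A: V=13, N=16, R=3.25
B: V=6, N=17, R=1.46
Difference = 3.25 − 1.46 = 1.79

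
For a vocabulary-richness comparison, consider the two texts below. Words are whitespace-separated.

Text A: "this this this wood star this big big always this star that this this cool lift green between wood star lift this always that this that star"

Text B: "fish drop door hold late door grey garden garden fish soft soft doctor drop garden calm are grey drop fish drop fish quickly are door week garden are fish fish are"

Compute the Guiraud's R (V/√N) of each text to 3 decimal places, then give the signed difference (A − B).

A: V=10, N=27, R=1.925
B: V=13, N=31, R=2.335
Difference = 1.925 − 2.335 = -0.410

-0.410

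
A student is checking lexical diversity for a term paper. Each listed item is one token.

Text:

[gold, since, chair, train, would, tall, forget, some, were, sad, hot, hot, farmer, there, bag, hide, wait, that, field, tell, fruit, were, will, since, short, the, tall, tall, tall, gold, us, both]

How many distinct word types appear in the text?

25

Distinct types: {bag, both, chair, farmer, field, forget, fruit, gold, hide, hot, sad, short, since, some, tall, tell, that, the, there, train, us, wait, were, will, would}
V = 25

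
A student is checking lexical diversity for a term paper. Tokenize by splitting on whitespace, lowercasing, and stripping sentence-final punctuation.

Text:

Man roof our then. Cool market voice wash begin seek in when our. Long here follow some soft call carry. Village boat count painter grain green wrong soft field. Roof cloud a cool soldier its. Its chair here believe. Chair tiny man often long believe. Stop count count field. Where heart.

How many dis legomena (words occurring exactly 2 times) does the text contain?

Frequencies: count:3, man:2, roof:2, our:2, cool:2, long:2, here:2, soft:2, field:2, its:2, chair:2, believe:2, then:1, market:1, voice:1, wash:1, begin:1, seek:1, in:1, when:1, … (18 more, each freq 1)
Words with frequency 2: believe, chair, cool, field, here, its, long, man, our, roof, soft

11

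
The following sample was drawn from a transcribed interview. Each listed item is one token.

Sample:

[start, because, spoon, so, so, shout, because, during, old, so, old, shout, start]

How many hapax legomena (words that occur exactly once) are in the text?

Frequencies: so:3, start:2, because:2, shout:2, old:2, spoon:1, during:1
Hapax (freq=1): during, spoon

2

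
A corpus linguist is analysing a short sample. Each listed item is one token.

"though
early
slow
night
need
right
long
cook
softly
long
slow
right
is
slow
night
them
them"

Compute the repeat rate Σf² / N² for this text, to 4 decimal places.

0.1073

Frequencies: slow:3, night:2, right:2, long:2, them:2, though:1, early:1, need:1, cook:1, softly:1, is:1
Σf² = 31; N² = 289
Repeat rate = 31 / 289 = 0.1073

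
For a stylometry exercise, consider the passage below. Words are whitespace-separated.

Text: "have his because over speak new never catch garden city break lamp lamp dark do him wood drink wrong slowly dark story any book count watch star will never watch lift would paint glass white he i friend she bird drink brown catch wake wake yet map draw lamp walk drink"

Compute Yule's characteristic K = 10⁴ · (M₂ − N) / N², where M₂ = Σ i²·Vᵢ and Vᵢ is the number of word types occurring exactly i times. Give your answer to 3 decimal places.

Frequencies: lamp:3, drink:3, never:2, catch:2, dark:2, watch:2, wake:2, have:1, his:1, because:1, over:1, speak:1, new:1, garden:1, city:1, break:1, do:1, him:1, wood:1, wrong:1, … (22 more, each freq 1)
N = 51. Frequency spectrum: V_1=35, V_2=5, V_3=2
M₂ = 1²·35 + 2²·5 + 3²·2 = 73
K = 10000 × (73 − 51) / 51² = 84.583

84.583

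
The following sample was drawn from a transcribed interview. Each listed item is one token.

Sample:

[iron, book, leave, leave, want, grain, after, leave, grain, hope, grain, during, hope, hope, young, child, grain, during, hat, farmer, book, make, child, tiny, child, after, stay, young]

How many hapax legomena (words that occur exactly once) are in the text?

Frequencies: grain:4, leave:3, hope:3, child:3, book:2, after:2, during:2, young:2, iron:1, want:1, hat:1, farmer:1, make:1, tiny:1, stay:1
Hapax (freq=1): farmer, hat, iron, make, stay, tiny, want

7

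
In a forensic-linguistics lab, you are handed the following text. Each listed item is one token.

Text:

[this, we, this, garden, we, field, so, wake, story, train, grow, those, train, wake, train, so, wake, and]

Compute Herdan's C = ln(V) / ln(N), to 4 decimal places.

0.8296

N = 18, V = 11.
ln(V) = 2.397895, ln(N) = 2.890372
C = 2.397895 / 2.890372 = 0.8296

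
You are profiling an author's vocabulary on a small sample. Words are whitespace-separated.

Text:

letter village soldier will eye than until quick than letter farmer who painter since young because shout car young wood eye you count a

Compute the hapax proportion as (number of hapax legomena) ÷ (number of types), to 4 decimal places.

Frequencies: letter:2, eye:2, than:2, young:2, village:1, soldier:1, will:1, until:1, quick:1, farmer:1, who:1, painter:1, since:1, because:1, shout:1, car:1, wood:1, you:1, count:1, a:1
Hapax count = 16; type count = 20.
Ratio = 16 / 20 = 0.8000

0.8000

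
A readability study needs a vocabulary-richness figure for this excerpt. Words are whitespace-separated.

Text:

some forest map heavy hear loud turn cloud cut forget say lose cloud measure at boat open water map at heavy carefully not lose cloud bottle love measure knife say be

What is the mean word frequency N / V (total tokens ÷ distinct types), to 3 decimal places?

1.348

N = 31 tokens, V = 23 types.
Mean frequency = N / V = 31 / 23 = 1.348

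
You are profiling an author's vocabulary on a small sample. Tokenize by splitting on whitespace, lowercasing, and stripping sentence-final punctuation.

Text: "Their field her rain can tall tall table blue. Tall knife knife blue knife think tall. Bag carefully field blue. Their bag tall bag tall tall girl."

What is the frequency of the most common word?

Frequencies: tall:7, blue:3, knife:3, bag:3, their:2, field:2, her:1, rain:1, can:1, table:1, think:1, carefully:1, girl:1
Most common: 'tall' with frequency 7.

7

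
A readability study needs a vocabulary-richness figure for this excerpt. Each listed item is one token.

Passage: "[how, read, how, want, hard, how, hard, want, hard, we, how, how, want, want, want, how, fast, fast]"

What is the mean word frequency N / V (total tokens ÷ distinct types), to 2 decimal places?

3.00

N = 18 tokens, V = 6 types.
Mean frequency = N / V = 18 / 6 = 3.00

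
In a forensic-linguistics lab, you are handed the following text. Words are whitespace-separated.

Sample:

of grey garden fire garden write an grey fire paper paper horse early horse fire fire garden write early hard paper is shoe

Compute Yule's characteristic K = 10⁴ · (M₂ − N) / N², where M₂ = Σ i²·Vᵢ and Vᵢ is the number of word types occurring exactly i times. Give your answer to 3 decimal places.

604.915

Frequencies: fire:4, garden:3, paper:3, grey:2, write:2, horse:2, early:2, of:1, an:1, hard:1, is:1, shoe:1
N = 23. Frequency spectrum: V_1=5, V_2=4, V_3=2, V_4=1
M₂ = 1²·5 + 2²·4 + 3²·2 + 4²·1 = 55
K = 10000 × (55 − 23) / 23² = 604.915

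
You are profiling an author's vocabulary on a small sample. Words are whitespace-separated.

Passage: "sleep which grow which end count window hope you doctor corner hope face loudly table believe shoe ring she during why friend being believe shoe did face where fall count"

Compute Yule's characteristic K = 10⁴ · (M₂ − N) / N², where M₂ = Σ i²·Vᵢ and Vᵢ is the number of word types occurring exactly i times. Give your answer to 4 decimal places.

Frequencies: which:2, count:2, hope:2, face:2, believe:2, shoe:2, sleep:1, grow:1, end:1, window:1, you:1, doctor:1, corner:1, loudly:1, table:1, ring:1, she:1, during:1, why:1, friend:1, … (4 more, each freq 1)
N = 30. Frequency spectrum: V_1=18, V_2=6
M₂ = 1²·18 + 2²·6 = 42
K = 10000 × (42 − 30) / 30² = 133.3333

133.3333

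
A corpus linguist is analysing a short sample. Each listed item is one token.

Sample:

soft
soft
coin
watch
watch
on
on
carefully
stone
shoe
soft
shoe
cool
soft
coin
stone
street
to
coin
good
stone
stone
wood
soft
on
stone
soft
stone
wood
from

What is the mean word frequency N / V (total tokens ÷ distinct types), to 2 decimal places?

2.31

N = 30 tokens, V = 13 types.
Mean frequency = N / V = 30 / 13 = 2.31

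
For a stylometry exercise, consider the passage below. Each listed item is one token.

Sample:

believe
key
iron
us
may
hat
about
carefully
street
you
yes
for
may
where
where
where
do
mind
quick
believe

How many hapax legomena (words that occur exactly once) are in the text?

13

Frequencies: where:3, believe:2, may:2, key:1, iron:1, us:1, hat:1, about:1, carefully:1, street:1, you:1, yes:1, for:1, do:1, mind:1, quick:1
Hapax (freq=1): about, carefully, do, for, hat, iron, key, mind, quick, street, us, yes, you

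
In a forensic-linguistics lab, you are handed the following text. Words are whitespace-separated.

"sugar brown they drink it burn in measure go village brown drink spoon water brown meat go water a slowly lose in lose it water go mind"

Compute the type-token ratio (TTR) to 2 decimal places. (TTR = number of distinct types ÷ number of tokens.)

0.63

N = 27 tokens, V = 17 types.
TTR = V / N = 17 / 27 = 0.63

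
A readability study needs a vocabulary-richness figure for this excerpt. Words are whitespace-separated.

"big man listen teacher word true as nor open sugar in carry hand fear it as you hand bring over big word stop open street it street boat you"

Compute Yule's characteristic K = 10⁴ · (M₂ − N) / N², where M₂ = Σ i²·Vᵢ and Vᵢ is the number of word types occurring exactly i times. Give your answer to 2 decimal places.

190.25

Frequencies: big:2, word:2, as:2, open:2, hand:2, it:2, you:2, street:2, man:1, listen:1, teacher:1, true:1, nor:1, sugar:1, in:1, carry:1, fear:1, bring:1, over:1, stop:1, … (1 more, each freq 1)
N = 29. Frequency spectrum: V_1=13, V_2=8
M₂ = 1²·13 + 2²·8 = 45
K = 10000 × (45 − 29) / 29² = 190.25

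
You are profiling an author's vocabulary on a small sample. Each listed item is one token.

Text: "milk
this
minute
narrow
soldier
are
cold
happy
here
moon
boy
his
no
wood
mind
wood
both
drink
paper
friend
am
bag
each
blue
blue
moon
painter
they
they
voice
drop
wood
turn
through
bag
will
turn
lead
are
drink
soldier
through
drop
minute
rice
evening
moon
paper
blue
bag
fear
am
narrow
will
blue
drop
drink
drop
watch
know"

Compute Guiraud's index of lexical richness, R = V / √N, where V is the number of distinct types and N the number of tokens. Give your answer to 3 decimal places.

N = 60, V = 36.
√N = 7.745967
R = 36 / 7.745967 = 4.648

4.648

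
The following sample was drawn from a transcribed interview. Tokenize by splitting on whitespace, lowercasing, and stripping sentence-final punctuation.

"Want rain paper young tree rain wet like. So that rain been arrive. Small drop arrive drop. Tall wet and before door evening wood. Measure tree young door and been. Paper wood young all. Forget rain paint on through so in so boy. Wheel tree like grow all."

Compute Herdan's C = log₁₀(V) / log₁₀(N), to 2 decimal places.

N = 48, V = 29.
log₁₀(V) = 1.462398, log₁₀(N) = 1.681241
C = 1.462398 / 1.681241 = 0.87

0.87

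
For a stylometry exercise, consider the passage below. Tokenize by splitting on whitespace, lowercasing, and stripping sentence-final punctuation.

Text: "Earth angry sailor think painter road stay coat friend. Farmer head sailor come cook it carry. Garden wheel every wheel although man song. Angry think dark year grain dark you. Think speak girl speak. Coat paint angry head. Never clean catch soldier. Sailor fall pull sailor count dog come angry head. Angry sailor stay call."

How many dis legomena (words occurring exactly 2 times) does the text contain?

Frequencies: angry:5, sailor:5, think:3, head:3, stay:2, coat:2, come:2, wheel:2, dark:2, speak:2, earth:1, painter:1, road:1, friend:1, farmer:1, cook:1, it:1, carry:1, garden:1, every:1, … (17 more, each freq 1)
Words with frequency 2: coat, come, dark, speak, stay, wheel

6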